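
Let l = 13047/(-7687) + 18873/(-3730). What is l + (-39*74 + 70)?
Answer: -80935530221/28672510 ≈ -2822.8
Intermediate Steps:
l = -193742061/28672510 (l = 13047*(-1/7687) + 18873*(-1/3730) = -13047/7687 - 18873/3730 = -193742061/28672510 ≈ -6.7571)
l + (-39*74 + 70) = -193742061/28672510 + (-39*74 + 70) = -193742061/28672510 + (-2886 + 70) = -193742061/28672510 - 2816 = -80935530221/28672510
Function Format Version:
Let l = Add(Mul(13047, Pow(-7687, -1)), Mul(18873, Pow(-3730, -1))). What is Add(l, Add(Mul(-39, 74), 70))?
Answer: Rational(-80935530221, 28672510) ≈ -2822.8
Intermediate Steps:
l = Rational(-193742061, 28672510) (l = Add(Mul(13047, Rational(-1, 7687)), Mul(18873, Rational(-1, 3730))) = Add(Rational(-13047, 7687), Rational(-18873, 3730)) = Rational(-193742061, 28672510) ≈ -6.7571)
Add(l, Add(Mul(-39, 74), 70)) = Add(Rational(-193742061, 28672510), Add(Mul(-39, 74), 70)) = Add(Rational(-193742061, 28672510), Add(-2886, 70)) = Add(Rational(-193742061, 28672510), -2816) = Rational(-80935530221, 28672510)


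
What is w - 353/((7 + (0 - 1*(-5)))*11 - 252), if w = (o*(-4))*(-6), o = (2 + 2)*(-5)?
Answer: -57247/120 ≈ -477.06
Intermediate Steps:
o = -20 (o = 4*(-5) = -20)
w = -480 (w = -20*(-4)*(-6) = 80*(-6) = -480)
w - 353/((7 + (0 - 1*(-5)))*11 - 252) = -480 - 353/((7 + (0 - 1*(-5)))*11 - 252) = -480 - 353/((7 + (0 + 5))*11 - 252) = -480 - 353/((7 + 5)*11 - 252) = -480 - 353/(12*11 - 252) = -480 - 353/(132 - 252) = -480 - 353/(-120) = -480 - 1/120*(-353) = -480 + 353/120 = -57247/120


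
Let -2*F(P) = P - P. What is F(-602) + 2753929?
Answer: 2753929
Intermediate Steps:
F(P) = 0 (F(P) = -(P - P)/2 = -1/2*0 = 0)
F(-602) + 2753929 = 0 + 2753929 = 2753929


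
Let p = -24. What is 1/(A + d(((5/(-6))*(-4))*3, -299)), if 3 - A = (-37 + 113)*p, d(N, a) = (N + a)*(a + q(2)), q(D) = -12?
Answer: 1/91706 ≈ 1.0904e-5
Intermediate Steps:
d(N, a) = (-12 + a)*(N + a) (d(N, a) = (N + a)*(a - 12) = (N + a)*(-12 + a) = (-12 + a)*(N + a))
A = 1827 (A = 3 - (-37 + 113)*(-24) = 3 - 76*(-24) = 3 - 1*(-1824) = 3 + 1824 = 1827)
1/(A + d(((5/(-6))*(-4))*3, -299)) = 1/(1827 + ((-299)² - 12*(5/(-6))*(-4)*3 - 12*(-299) + (((5/(-6))*(-4))*3)*(-299))) = 1/(1827 + (89401 - 12*(5*(-⅙))*(-4)*3 + 3588 + (((5*(-⅙))*(-4))*3)*(-299))) = 1/(1827 + (89401 - 12*(-⅚*(-4))*3 + 3588 + (-⅚*(-4)*3)*(-299))) = 1/(1827 + (89401 - 40*3 + 3588 + ((10/3)*3)*(-299))) = 1/(1827 + (89401 - 12*10 + 3588 + 10*(-299))) = 1/(1827 + (89401 - 120 + 3588 - 2990)) = 1/(1827 + 89879) = 1/91706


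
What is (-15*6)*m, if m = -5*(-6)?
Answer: -2700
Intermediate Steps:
m = 30
(-15*6)*m = -15*6*30 = -90*30 = -2700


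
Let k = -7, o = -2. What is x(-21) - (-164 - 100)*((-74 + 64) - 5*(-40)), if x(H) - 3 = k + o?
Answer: 50154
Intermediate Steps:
x(H) = -6 (x(H) = 3 + (-7 - 2) = 3 - 9 = -6)
x(-21) - (-164 - 100)*((-74 + 64) - 5*(-40)) = -6 - (-164 - 100)*((-74 + 64) - 5*(-40)) = -6 - (-264)*(-10 + 200) = -6 - (-264)*190 = -6 - 1*(-50160) = -6 + 50160 = 50154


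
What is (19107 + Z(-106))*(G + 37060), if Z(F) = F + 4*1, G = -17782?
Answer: 366378390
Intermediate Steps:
Z(F) = 4 + F (Z(F) = F + 4 = 4 + F)
(19107 + Z(-106))*(G + 37060) = (19107 + (4 - 106))*(-17782 + 37060) = (19107 - 102)*19278 = 19005*19278 = 366378390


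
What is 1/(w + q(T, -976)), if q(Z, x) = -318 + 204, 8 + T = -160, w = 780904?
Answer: 1/780790 ≈ 1.2808e-6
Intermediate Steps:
T = -168 (T = -8 - 160 = -168)
q(Z, x) = -114
1/(w + q(T, -976)) = 1/(780904 - 114) = 1/780790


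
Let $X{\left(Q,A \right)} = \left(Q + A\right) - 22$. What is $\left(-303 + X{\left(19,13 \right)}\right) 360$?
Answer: $-105480$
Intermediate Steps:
$X{\left(Q,A \right)} = -22 + A + Q$ ($X{\left(Q,A \right)} = \left(A + Q\right) - 22 = -22 + A + Q$)
$\left(-303 + X{\left(19,13 \right)}\right) 360 = \left(-303 + \left(-22 + 13 + 19\right)\right) 360 = \left(-303 + 10\right) 360 = \left(-293\right) 360 = -105480$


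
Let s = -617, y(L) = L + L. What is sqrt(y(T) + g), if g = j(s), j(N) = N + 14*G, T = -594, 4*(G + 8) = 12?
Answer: 25*I*sqrt(3) ≈ 43.301*I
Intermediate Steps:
G = -5 (G = -8 + (1/4)*12 = -8 + 3 = -5)
y(L) = 2*L
j(N) = -70 + N (j(N) = N + 14*(-5) = N - 70 = -70 + N)
g = -687 (g = -70 - 617 = -687)
sqrt(y(T) + g) = sqrt(2*(-594) - 687) = sqrt(-1188 - 687) = sqrt(-1875) = 25*I*sqrt(3)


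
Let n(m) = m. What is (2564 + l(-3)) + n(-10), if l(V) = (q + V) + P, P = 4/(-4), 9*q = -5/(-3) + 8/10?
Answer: 344287/135 ≈ 2550.3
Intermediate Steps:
q = 37/135 (q = (-5/(-3) + 8/10)/9 = (-5*(-⅓) + 8*(⅒))/9 = (5/3 + ⅘)/9 = (⅑)*(37/15) = 37/135 ≈ 0.27407)
P = -1 (P = 4*(-¼) = -1)
l(V) = -98/135 + V (l(V) = (37/135 + V) - 1 = -98/135 + V)
(2564 + l(-3)) + n(-10) = (2564 + (-98/135 - 3)) - 10 = (2564 - 503/135) - 10 = 345637/135 - 10 = 344287/135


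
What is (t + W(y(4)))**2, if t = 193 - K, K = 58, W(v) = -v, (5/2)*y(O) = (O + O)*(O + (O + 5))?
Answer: 218089/25 ≈ 8723.6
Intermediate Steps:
y(O) = 4*O*(5 + 2*O)/5 (y(O) = 2*((O + O)*(O + (O + 5)))/5 = 2*((2*O)*(O + (5 + O)))/5 = 2*((2*O)*(5 + 2*O))/5 = 2*(2*O*(5 + 2*O))/5 = 4*O*(5 + 2*O)/5)
t = 135 (t = 193 - 1*58 = 193 - 58 = 135)
(t + W(y(4)))**2 = (135 - 4*4*(5 + 2*4)/5)**2 = (135 - 4*4*(5 + 8)/5)**2 = (135 - 4*4*13/5)**2 = (135 - 1*208/5)**2 = (135 - 208/5)**2 = (467/5)**2 = 218089/25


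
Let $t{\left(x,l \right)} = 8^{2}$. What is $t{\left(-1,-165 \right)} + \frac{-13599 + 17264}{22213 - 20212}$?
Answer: $\frac{131729}{2001} \approx 65.832$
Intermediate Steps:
$t{\left(x,l \right)} = 64$
$t{\left(-1,-165 \right)} + \frac{-13599 + 17264}{22213 - 20212} = 64 + \frac{-13599 + 17264}{22213 - 20212} = 64 + \frac{3665}{2001} = \frac{131729}{2001}$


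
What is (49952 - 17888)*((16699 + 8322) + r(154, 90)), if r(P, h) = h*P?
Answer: 1246680384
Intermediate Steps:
r(P, h) = P*h
(49952 - 17888)*((16699 + 8322) + r(154, 90)) = (49952 - 17888)*((16699 + 8322) + 154*90) = 32064*(25021 + 13860) = 32064*38881 = 1246680384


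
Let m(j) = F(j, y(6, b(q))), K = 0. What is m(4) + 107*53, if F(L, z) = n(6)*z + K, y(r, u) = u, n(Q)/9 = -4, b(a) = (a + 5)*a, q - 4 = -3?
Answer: 5455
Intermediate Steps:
q = 1 (q = 4 - 3 = 1)
b(a) = a*(5 + a) (b(a) = (5 + a)*a = a*(5 + a))
n(Q) = -36 (n(Q) = 9*(-4) = -36)
F(L, z) = -36*z (F(L, z) = -36*z + 0 = -36*z)
m(j) = -216 (m(j) = -36*(5 + 1) = -36*6 = -216)
m(4) + 107*53 = -216 + 107*53 = -216 + 5671 = 5455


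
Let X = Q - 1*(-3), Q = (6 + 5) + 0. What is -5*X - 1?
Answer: -71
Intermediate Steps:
Q = 11 (Q = 11 + 0 = 11)
X = 14 (X = 11 - 1*(-3) = 11 + 3 = 14)
-5*X - 1 = -5*14 - 1 = -70 - 1 = -71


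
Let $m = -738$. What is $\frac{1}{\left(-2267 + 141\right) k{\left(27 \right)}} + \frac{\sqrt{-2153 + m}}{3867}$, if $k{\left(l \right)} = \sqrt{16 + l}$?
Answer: $- \frac{\sqrt{43}}{91418} + \frac{7 i \sqrt{59}}{3867} \approx -7.173 \cdot 10^{-5} + 0.013904 i$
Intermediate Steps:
$\frac{1}{\left(-2267 + 141\right) k{\left(27 \right)}} + \frac{\sqrt{-2153 + m}}{3867} = \frac{1}{\left(-2267 + 141\right) \sqrt{16 + 27}} + \frac{\sqrt{-2153 - 738}}{3867} = \frac{1}{\left(-2126\right) \sqrt{43}} + \sqrt{-2891} \cdot \frac{1}{3867} = - \frac{\frac{1}{43} \sqrt{43}}{2126} + 7 i \sqrt{59} \cdot \frac{1}{3867} = - \frac{\sqrt{43}}{91418} + \frac{7 i \sqrt{59}}{3867}$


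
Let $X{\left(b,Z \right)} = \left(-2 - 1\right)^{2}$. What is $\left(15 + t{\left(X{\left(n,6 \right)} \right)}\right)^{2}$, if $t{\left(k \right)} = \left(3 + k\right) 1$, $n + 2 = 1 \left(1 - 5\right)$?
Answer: $729$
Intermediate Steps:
$n = -6$ ($n = -2 + 1 \left(1 - 5\right) = -2 + 1 \left(-4\right) = -2 - 4 = -6$)
$X{\left(b,Z \right)} = 9$ ($X{\left(b,Z \right)} = \left(-3\right)^{2} = 9$)
$t{\left(k \right)} = 3 + k$
$\left(15 + t{\left(X{\left(n,6 \right)} \right)}\right)^{2} = \left(15 + \left(3 + 9\right)\right)^{2} = \left(15 + 12\right)^{2} = 27^{2} = 729$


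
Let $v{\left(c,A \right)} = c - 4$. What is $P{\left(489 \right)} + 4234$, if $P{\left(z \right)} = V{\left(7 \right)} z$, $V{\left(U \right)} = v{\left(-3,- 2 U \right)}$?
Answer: $811$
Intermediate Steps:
$v{\left(c,A \right)} = -4 + c$
$V{\left(U \right)} = -7$ ($V{\left(U \right)} = -4 - 3 = -7$)
$P{\left(z \right)} = - 7 z$
$P{\left(489 \right)} + 4234 = \left(-7\right) 489 + 4234 = -3423 + 4234 = 811$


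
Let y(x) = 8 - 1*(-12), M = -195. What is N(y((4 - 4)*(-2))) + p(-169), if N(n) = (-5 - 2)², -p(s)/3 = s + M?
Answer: 1141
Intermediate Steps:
p(s) = 585 - 3*s (p(s) = -3*(s - 195) = -3*(-195 + s) = 585 - 3*s)
y(x) = 20 (y(x) = 8 + 12 = 20)
N(n) = 49 (N(n) = (-7)² = 49)
N(y((4 - 4)*(-2))) + p(-169) = 49 + (585 - 3*(-169)) = 49 + (585 + 507) = 49 + 1092 = 1141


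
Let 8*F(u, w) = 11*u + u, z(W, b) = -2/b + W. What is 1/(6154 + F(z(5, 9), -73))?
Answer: 6/36967 ≈ 0.00016231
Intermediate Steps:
z(W, b) = W - 2/b
F(u, w) = 3*u/2 (F(u, w) = (11*u + u)/8 = (12*u)/8 = 3*u/2)
1/(6154 + F(z(5, 9), -73)) = 1/(6154 + 3*(5 - 2/9)/2) = 1/(6154 + (3/2)*(43/9)) = 1/(6154 + 43/6) = 1/(36967/6) = 6/36967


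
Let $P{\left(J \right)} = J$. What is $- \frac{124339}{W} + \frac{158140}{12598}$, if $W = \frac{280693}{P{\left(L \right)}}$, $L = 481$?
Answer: $- \frac{354530269131}{1768085207} \approx -200.52$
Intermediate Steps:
$W = \frac{280693}{481} \approx 583.56$
$- \frac{124339}{W} + \frac{158140}{12598} = - \frac{124339}{\frac{280693}{481}} + \frac{158140}{12598} = \left(-124339\right) \frac{481}{280693} + 158140 \cdot \frac{1}{12598} = - \frac{59807059}{280693} + \frac{79070}{6299} = - \frac{354530269131}{1768085207}$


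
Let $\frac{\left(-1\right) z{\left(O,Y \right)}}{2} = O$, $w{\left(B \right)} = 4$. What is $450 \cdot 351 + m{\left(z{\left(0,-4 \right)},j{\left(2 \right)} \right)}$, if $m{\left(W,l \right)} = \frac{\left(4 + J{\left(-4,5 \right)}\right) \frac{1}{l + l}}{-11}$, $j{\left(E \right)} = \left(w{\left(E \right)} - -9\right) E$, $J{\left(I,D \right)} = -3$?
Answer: $\frac{90347399}{572} \approx 1.5795 \cdot 10^{5}$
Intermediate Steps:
$z{\left(O,Y \right)} = - 2 O$
$j{\left(E \right)} = 13 E$ ($j{\left(E \right)} = \left(4 - -9\right) E = \left(4 + 9\right) E = 13 E$)
$m{\left(W,l \right)} = - \frac{1}{22 l}$ ($m{\left(W,l \right)} = \frac{\left(4 - 3\right) \frac{1}{l + l}}{-11} = 1 \frac{1}{2 l} \left(- \frac{1}{11}\right) = \frac{1}{2 l} \left(- \frac{1}{11}\right) = - \frac{1}{22 l}$)
$450 \cdot 351 + m{\left(z{\left(0,-4 \right)},j{\left(2 \right)} \right)} = 450 \cdot 351 - \frac{1}{22 \cdot 13 \cdot 2} = 157950 - \frac{1}{22 \cdot 26} = 157950 - \frac{1}{572} = \frac{90347399}{572}$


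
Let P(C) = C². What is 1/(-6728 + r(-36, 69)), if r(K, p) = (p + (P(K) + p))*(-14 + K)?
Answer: -1/78428 ≈ -1.2751e-5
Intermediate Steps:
r(K, p) = (-14 + K)*(K² + 2*p) (r(K, p) = (p + (K² + p))*(-14 + K) = (p + (p + K²))*(-14 + K) = (K² + 2*p)*(-14 + K) = (-14 + K)*(K² + 2*p))
1/(-6728 + r(-36, 69)) = 1/(-6728 + ((-36)³ - 28*69 - 14*(-36)² + 2*(-36)*69)) = 1/(-6728 + (-46656 - 1932 - 14*1296 - 4968)) = 1/(-6728 + (-46656 - 1932 - 18144 - 4968)) = 1/(-6728 - 71700) = 1/(-78428) = -1/78428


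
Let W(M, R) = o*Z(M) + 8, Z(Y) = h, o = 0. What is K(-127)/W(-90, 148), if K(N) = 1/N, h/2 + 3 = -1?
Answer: -1/1016 ≈ -0.00098425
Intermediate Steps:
h = -8 (h = -6 + 2*(-1) = -6 - 2 = -8)
Z(Y) = -8
W(M, R) = 8 (W(M, R) = 0*(-8) + 8 = 0 + 8 = 8)
K(-127)/W(-90, 148) = 1/(-127*8) = -1/127*⅛ = -1/1016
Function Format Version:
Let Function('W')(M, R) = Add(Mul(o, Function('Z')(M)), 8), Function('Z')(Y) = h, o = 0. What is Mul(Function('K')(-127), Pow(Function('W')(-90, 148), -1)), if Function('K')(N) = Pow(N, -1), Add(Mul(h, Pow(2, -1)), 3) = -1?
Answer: Rational(-1, 1016) ≈ -0.00098425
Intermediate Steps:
h = -8 (h = Add(-6, Mul(2, -1)) = Add(-6, -2) = -8)
Function('Z')(Y) = -8
Function('W')(M, R) = 8 (Function('W')(M, R) = Add(Mul(0, -8), 8) = Add(0, 8) = 8)
Mul(Function('K')(-127), Pow(Function('W')(-90, 148), -1)) = Mul(Pow(-127, -1), Pow(8, -1)) = Mul(Rational(-1, 127), Rational(1, 8)) = Rational(-1, 1016)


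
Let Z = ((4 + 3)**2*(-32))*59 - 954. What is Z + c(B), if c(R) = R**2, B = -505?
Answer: 161559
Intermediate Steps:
Z = -93466 (Z = (7**2*(-32))*59 - 954 = (49*(-32))*59 - 954 = -1568*59 - 954 = -92512 - 954 = -93466)
Z + c(B) = -93466 + (-505)**2 = -93466 + 255025 = 161559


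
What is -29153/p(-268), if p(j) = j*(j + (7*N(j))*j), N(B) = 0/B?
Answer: -29153/71824 ≈ -0.40589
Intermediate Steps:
N(B) = 0
p(j) = j**2 (p(j) = j*(j + (7*0)*j) = j*(j + 0*j) = j*(j + 0) = j*j = j**2)
-29153/p(-268) = -29153/((-268)**2) = -29153/71824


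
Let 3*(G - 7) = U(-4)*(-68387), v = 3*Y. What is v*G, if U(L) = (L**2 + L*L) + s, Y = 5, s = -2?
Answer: -10257945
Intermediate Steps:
v = 15 (v = 3*5 = 15)
U(L) = -2 + 2*L**2 (U(L) = (L**2 + L*L) - 2 = (L**2 + L**2) - 2 = 2*L**2 - 2 = -2 + 2*L**2)
G = -683863 (G = 7 + ((-2 + 2*(-4)**2)*(-68387))/3 = 7 + ((-2 + 2*16)*(-68387))/3 = 7 + ((-2 + 32)*(-68387))/3 = 7 + (30*(-68387))/3 = 7 + (1/3)*(-2051610) = 7 - 683870 = -683863)
v*G = 15*(-683863) = -10257945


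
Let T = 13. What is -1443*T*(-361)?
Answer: 6771999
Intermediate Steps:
-1443*T*(-361) = -1443*13*(-361) = -1443/(1/(-4693)) = -1443/(-1/4693) = -1443*(-4693) = 6771999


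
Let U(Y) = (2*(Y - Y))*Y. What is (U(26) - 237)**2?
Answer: 56169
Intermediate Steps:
U(Y) = 0 (U(Y) = (2*0)*Y = 0*Y = 0)
(U(26) - 237)**2 = (0 - 237)**2 = (-237)**2 = 56169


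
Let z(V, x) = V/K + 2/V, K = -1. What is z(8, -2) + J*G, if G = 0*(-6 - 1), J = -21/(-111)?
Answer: -31/4 ≈ -7.7500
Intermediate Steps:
z(V, x) = -V + 2/V (z(V, x) = V/(-1) + 2/V = V*(-1) + 2/V = -V + 2/V)
J = 7/37 (J = -21*(-1/111) = 7/37 ≈ 0.18919)
G = 0 (G = 0*(-7) = 0)
z(8, -2) + J*G = (-1*8 + 2/8) + (7/37)*0 = (-8 + 2*(⅛)) + 0 = (-8 + ¼) + 0 = -31/4 + 0 = -31/4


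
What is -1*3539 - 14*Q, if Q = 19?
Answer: -3805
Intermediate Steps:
-1*3539 - 14*Q = -1*3539 - 14*19 = -3539 - 1*266 = -3539 - 266 = -3805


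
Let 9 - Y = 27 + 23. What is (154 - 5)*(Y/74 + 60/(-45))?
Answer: -62431/222 ≈ -281.22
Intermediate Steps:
Y = -41 (Y = 9 - (27 + 23) = 9 - 1*50 = 9 - 50 = -41)
(154 - 5)*(Y/74 + 60/(-45)) = (154 - 5)*(-41/74 + 60/(-45)) = 149*(-41*1/74 + 60*(-1/45)) = 149*(-41/74 - 4/3) = 149*(-419/222) = -62431/222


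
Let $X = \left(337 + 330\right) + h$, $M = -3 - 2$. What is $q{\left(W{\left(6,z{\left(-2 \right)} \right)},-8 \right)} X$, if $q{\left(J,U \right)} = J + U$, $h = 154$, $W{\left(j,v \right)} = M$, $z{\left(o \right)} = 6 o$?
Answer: $-10673$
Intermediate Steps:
$M = -5$
$W{\left(j,v \right)} = -5$
$X = 821$ ($X = \left(337 + 330\right) + 154 = 667 + 154 = 821$)
$q{\left(W{\left(6,z{\left(-2 \right)} \right)},-8 \right)} X = \left(-5 - 8\right) 821 = \left(-13\right) 821 = -10673$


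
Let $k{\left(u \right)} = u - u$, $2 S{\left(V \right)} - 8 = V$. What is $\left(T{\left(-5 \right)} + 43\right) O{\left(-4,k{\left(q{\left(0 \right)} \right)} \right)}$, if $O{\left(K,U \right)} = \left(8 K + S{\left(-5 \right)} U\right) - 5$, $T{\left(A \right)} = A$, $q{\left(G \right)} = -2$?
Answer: $-1406$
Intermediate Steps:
$S{\left(V \right)} = 4 + \frac{V}{2}$
$k{\left(u \right)} = 0$
$O{\left(K,U \right)} = -5 + 8 K + \frac{3 U}{2}$ ($O{\left(K,U \right)} = \left(8 K + \left(4 + \frac{1}{2} \left(-5\right)\right) U\right) - 5 = \left(8 K + \left(4 - \frac{5}{2}\right) U\right) - 5 = \left(8 K + \frac{3 U}{2}\right) - 5 = -5 + 8 K + \frac{3 U}{2}$)
$\left(T{\left(-5 \right)} + 43\right) O{\left(-4,k{\left(q{\left(0 \right)} \right)} \right)} = \left(-5 + 43\right) \left(-5 + 8 \left(-4\right) + \frac{3}{2} \cdot 0\right) = 38 \left(-5 - 32 + 0\right) = 38 \left(-37\right) = -1406$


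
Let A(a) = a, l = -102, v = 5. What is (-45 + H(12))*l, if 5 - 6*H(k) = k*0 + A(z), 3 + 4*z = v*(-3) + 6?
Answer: 4454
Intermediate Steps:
z = -3 (z = -¾ + (5*(-3) + 6)/4 = -¾ + (-15 + 6)/4 = -¾ + (¼)*(-9) = -¾ - 9/4 = -3)
H(k) = 4/3 (H(k) = ⅚ - (k*0 - 3)/6 = ⅚ - (0 - 3)/6 = ⅚ - ⅙*(-3) = ⅚ + ½ = 4/3)
(-45 + H(12))*l = (-45 + 4/3)*(-102) = -131/3*(-102) = 4454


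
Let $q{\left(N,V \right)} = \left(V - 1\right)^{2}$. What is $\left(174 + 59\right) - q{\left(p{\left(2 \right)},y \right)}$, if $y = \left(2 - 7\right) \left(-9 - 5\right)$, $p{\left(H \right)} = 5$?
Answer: $-4528$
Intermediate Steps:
$y = 70$ ($y = \left(-5\right) \left(-14\right) = 70$)
$q{\left(N,V \right)} = \left(-1 + V\right)^{2}$
$\left(174 + 59\right) - q{\left(p{\left(2 \right)},y \right)} = \left(174 + 59\right) - \left(-1 + 70\right)^{2} = 233 - 69^{2} = 233 - 4761 = -4528$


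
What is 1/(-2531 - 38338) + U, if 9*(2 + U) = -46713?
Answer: -212205472/40869 ≈ -5192.3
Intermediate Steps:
U = -15577/3 (U = -2 + (⅑)*(-46713) = -2 - 15571/3 = -15577/3 ≈ -5192.3)
1/(-2531 - 38338) + U = 1/(-2531 - 38338) - 15577/3 = 1/(-40869) - 15577/3 = -1/40869 - 15577/3 = -212205472/40869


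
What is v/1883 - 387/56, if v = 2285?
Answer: -85823/15064 ≈ -5.6972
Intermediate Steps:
v/1883 - 387/56 = 2285/1883 - 387/56 = -85823/15064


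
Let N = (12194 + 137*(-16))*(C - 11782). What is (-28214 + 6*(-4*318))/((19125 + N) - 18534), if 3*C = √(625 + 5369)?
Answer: 1408066403386/4628966552945355 + 119510564*√74/1542988850981785 ≈ 0.00030485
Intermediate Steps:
C = 3*√74 (C = √(625 + 5369)/3 = √5994/3 = (9*√74)/3 = 3*√74 ≈ 25.807)
N = -117843564 + 30006*√74 (N = (12194 + 137*(-16))*(3*√74 - 11782) = (12194 - 2192)*(-11782 + 3*√74) = 10002*(-11782 + 3*√74) = -117843564 + 30006*√74 ≈ -1.1759e+8)
(-28214 + 6*(-4*318))/((19125 + N) - 18534) = (-28214 + 6*(-4*318))/((19125 + (-117843564 + 30006*√74)) - 18534) = (-28214 + 6*(-1272))/((-117824439 + 30006*√74) - 18534) = (-28214 - 7632)/(-117842973 + 30006*√74) = -35846/(-117842973 + 30006*√74)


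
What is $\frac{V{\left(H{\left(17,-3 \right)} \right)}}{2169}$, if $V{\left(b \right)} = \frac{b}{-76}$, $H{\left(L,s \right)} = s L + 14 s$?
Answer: $\frac{31}{54948} \approx 0.00056417$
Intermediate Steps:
$H{\left(L,s \right)} = 14 s + L s$ ($H{\left(L,s \right)} = L s + 14 s = 14 s + L s$)
$V{\left(b \right)} = - \frac{b}{76}$ ($V{\left(b \right)} = b \left(- \frac{1}{76}\right) = - \frac{b}{76}$)
$\frac{V{\left(H{\left(17,-3 \right)} \right)}}{2169} = \frac{\left(- \frac{1}{76}\right) \left(- 3 \left(14 + 17\right)\right)}{2169} = - \frac{\left(-3\right) 31}{76} \cdot \frac{1}{2169} = \left(- \frac{1}{76}\right) \left(-93\right) \frac{1}{2169} = \frac{93}{76} \cdot \frac{1}{2169} = \frac{31}{54948}$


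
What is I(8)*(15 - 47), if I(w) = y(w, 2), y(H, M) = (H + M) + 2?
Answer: -384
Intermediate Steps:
y(H, M) = 2 + H + M
I(w) = 4 + w (I(w) = 2 + w + 2 = 4 + w)
I(8)*(15 - 47) = (4 + 8)*(15 - 47) = 12*(-32) = -384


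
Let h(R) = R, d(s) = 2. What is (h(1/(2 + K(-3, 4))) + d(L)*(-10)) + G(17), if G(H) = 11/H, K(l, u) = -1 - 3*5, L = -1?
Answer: -4623/238 ≈ -19.424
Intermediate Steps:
K(l, u) = -16 (K(l, u) = -1 - 15 = -16)
(h(1/(2 + K(-3, 4))) + d(L)*(-10)) + G(17) = (1/(2 - 16) + 2*(-10)) + 11/17 = (1/(-14) - 20) + 11*(1/17) = (-1/14 - 20) + 11/17 = -281/14 + 11/17 = -4623/238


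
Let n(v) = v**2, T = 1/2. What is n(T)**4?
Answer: 1/256 ≈ 0.0039063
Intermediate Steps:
T = 1/2 ≈ 0.50000
n(T)**4 = ((1/2)**2)**4 = (1/4)**4 = 1/256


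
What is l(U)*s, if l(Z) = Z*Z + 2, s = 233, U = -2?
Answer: 1398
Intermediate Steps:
l(Z) = 2 + Z**2 (l(Z) = Z**2 + 2 = 2 + Z**2)
l(U)*s = (2 + (-2)**2)*233 = (2 + 4)*233 = 6*233 = 1398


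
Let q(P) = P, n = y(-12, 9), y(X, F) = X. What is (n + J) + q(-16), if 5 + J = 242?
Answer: 209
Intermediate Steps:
J = 237 (J = -5 + 242 = 237)
n = -12
(n + J) + q(-16) = (-12 + 237) - 16 = 225 - 16 = 209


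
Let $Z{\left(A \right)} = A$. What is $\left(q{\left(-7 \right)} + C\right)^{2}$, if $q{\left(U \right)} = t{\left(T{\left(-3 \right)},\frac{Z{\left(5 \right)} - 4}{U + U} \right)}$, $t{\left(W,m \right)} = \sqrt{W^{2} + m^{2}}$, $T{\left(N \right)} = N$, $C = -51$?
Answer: $\frac{\left(714 - \sqrt{1765}\right)^{2}}{196} \approx 2303.9$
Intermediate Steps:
$q{\left(U \right)} = \sqrt{9 + \frac{1}{4 U^{2}}}$ ($q{\left(U \right)} = \sqrt{\left(-3\right)^{2} + \left(\frac{5 - 4}{U + U}\right)^{2}} = \sqrt{9 + \left(1 \frac{1}{2 U}\right)^{2}} = \sqrt{9 + \left(\frac{1}{2 U}\right)^{2}} = \sqrt{9 + \frac{1}{4 U^{2}}}$)
$\left(q{\left(-7 \right)} + C\right)^{2} = \left(\frac{\sqrt{36 + \frac{1}{49}}}{2} - 51\right)^{2} = \left(\frac{\sqrt{\frac{1765}{49}}}{2} - 51\right)^{2} = \left(\frac{\frac{1}{7} \sqrt{1765}}{2} - 51\right)^{2} = \left(\frac{\sqrt{1765}}{14} - 51\right)^{2} = \left(-51 + \frac{\sqrt{1765}}{14}\right)^{2}$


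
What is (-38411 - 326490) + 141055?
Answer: -223846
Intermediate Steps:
(-38411 - 326490) + 141055 = -364901 + 141055 = -223846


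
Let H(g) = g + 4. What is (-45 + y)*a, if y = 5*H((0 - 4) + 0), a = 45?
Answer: -2025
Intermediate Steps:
H(g) = 4 + g
y = 0 (y = 5*(4 + ((0 - 4) + 0)) = 5*(4 + (-4 + 0)) = 5*(4 - 4) = 5*0 = 0)
(-45 + y)*a = (-45 + 0)*45 = -45*45 = -2025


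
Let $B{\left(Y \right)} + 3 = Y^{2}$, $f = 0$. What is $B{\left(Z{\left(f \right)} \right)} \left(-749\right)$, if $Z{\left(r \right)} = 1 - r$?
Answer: $1498$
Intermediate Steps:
$B{\left(Y \right)} = -3 + Y^{2}$
$B{\left(Z{\left(f \right)} \right)} \left(-749\right) = \left(-3 + \left(1 - 0\right)^{2}\right) \left(-749\right) = \left(-3 + \left(1 + 0\right)^{2}\right) \left(-749\right) = \left(-3 + 1^{2}\right) \left(-749\right) = \left(-3 + 1\right) \left(-749\right) = \left(-2\right) \left(-749\right) = 1498$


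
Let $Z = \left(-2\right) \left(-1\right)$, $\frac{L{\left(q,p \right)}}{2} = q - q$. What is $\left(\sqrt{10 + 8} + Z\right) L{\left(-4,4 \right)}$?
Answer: $0$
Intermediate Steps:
$L{\left(q,p \right)} = 0$ ($L{\left(q,p \right)} = 2 \left(q - q\right) = 2 \cdot 0 = 0$)
$Z = 2$
$\left(\sqrt{10 + 8} + Z\right) L{\left(-4,4 \right)} = \left(\sqrt{10 + 8} + 2\right) 0 = \left(\sqrt{18} + 2\right) 0 = \left(3 \sqrt{2} + 2\right) 0 = \left(2 + 3 \sqrt{2}\right) 0 = 0$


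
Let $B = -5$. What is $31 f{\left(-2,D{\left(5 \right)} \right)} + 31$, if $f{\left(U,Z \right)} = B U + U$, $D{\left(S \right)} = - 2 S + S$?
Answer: $279$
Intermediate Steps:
$D{\left(S \right)} = - S$
$f{\left(U,Z \right)} = - 4 U$ ($f{\left(U,Z \right)} = - 5 U + U = - 4 U$)
$31 f{\left(-2,D{\left(5 \right)} \right)} + 31 = 31 \left(\left(-4\right) \left(-2\right)\right) + 31 = 31 \cdot 8 + 31 = 248 + 31 = 279$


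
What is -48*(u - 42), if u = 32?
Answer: 480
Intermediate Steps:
-48*(u - 42) = -48*(32 - 42) = -48*(-10) = 480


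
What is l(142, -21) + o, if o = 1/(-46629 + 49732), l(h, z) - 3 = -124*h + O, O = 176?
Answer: -54082186/3103 ≈ -17429.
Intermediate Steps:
l(h, z) = 179 - 124*h (l(h, z) = 3 + (-124*h + 176) = 3 + (176 - 124*h) = 179 - 124*h)
o = 1/3103 ≈ 0.00032227
l(142, -21) + o = (179 - 124*142) + 1/3103 = (179 - 17608) + 1/3103 = -17429 + 1/3103 = -54082186/3103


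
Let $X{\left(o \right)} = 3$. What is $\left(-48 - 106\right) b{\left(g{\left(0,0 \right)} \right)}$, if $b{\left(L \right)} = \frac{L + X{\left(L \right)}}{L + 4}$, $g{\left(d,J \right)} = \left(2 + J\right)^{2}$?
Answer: $- \frac{539}{4} \approx -134.75$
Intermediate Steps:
$b{\left(L \right)} = \frac{3 + L}{4 + L}$ ($b{\left(L \right)} = \frac{L + 3}{L + 4} = \frac{3 + L}{4 + L}$)
$\left(-48 - 106\right) b{\left(g{\left(0,0 \right)} \right)} = \left(-48 - 106\right) \frac{3 + \left(2 + 0\right)^{2}}{4 + \left(2 + 0\right)^{2}} = - 154 \frac{3 + 2^{2}}{4 + 2^{2}} = - 154 \frac{3 + 4}{4 + 4} = - 154 \cdot \frac{1}{8} \cdot 7 = \left(-154\right) \frac{7}{8} = - \frac{539}{4}$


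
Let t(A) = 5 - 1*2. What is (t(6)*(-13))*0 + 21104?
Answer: 21104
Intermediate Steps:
t(A) = 3 (t(A) = 5 - 2 = 3)
(t(6)*(-13))*0 + 21104 = (3*(-13))*0 + 21104 = -39*0 + 21104 = 0 + 21104 = 21104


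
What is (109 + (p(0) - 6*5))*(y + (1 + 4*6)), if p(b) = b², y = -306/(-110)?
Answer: 120712/55 ≈ 2194.8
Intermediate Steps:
y = 153/55 (y = -306*(-1/110) = 153/55 ≈ 2.7818)
(109 + (p(0) - 6*5))*(y + (1 + 4*6)) = (109 + (0² - 6*5))*(153/55 + (1 + 4*6)) = (109 + (0 - 30))*(153/55 + (1 + 24)) = (109 - 30)*(153/55 + 25) = 79*(1528/55) = 120712/55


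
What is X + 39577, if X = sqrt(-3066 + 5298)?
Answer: 39577 + 6*sqrt(62) ≈ 39624.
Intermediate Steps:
X = 6*sqrt(62) (X = sqrt(2232) = 6*sqrt(62) ≈ 47.244)
X + 39577 = 6*sqrt(62) + 39577 = 39577 + 6*sqrt(62)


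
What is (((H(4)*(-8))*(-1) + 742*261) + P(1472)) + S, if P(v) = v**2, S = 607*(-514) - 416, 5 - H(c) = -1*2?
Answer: 2048088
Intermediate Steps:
H(c) = 7 (H(c) = 5 - (-1)*2 = 5 - 1*(-2) = 5 + 2 = 7)
S = -312414 (S = -311998 - 416 = -312414)
(((H(4)*(-8))*(-1) + 742*261) + P(1472)) + S = (((7*(-8))*(-1) + 742*261) + 1472**2) - 312414 = ((-56*(-1) + 193662) + 2166784) - 312414 = ((56 + 193662) + 2166784) - 312414 = (193718 + 2166784) - 312414 = 2360502 - 312414 = 2048088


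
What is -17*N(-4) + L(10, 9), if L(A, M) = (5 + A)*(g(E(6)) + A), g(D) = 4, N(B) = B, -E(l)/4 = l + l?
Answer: 278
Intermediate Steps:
E(l) = -8*l (E(l) = -4*(l + l) = -8*l)
L(A, M) = (4 + A)*(5 + A) (L(A, M) = (5 + A)*(4 + A) = (4 + A)*(5 + A))
-17*N(-4) + L(10, 9) = -17*(-4) + (20 + 10**2 + 9*10) = 68 + (20 + 100 + 90) = 68 + 210 = 278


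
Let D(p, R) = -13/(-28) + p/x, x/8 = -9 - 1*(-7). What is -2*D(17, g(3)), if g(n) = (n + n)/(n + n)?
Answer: 67/56 ≈ 1.1964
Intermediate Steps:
x = -16 (x = 8*(-9 - 1*(-7)) = 8*(-9 + 7) = 8*(-2) = -16)
g(n) = 1 (g(n) = (2*n)/((2*n)) = (2*n)*(1/(2*n)) = 1)
D(p, R) = 13/28 - p/16 (D(p, R) = -13/(-28) + p/(-16) = -13*(-1/28) + p*(-1/16) = 13/28 - p/16)
-2*D(17, g(3)) = -2*(13/28 - 1/16*17) = -2*(13/28 - 17/16) = -2*(-67/112) = 67/56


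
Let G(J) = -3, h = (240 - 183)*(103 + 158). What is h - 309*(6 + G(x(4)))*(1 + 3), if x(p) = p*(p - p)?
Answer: 11169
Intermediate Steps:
h = 14877 (h = 57*261 = 14877)
x(p) = 0 (x(p) = p*0 = 0)
h - 309*(6 + G(x(4)))*(1 + 3) = 14877 - 309*(6 - 3)*(1 + 3) = 14877 - 927*4 = 14877 - 309*12 = 14877 - 3708 = 11169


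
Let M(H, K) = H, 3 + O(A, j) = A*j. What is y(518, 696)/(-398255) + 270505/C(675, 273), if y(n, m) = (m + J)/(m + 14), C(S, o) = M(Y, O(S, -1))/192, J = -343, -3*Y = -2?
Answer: 22028624015111647/282761050 ≈ 7.7905e+7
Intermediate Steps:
Y = ⅔ (Y = -⅓*(-2) = ⅔ ≈ 0.66667)
O(A, j) = -3 + A*j
C(S, o) = 1/288 (C(S, o) = (⅔)/192 = (⅔)*(1/192) = 1/288)
y(n, m) = (-343 + m)/(14 + m) (y(n, m) = (m - 343)/(m + 14) = (-343 + m)/(14 + m))
y(518, 696)/(-398255) + 270505/C(675, 273) = ((-343 + 696)/(14 + 696))/(-398255) + 270505/(1/288) = (353/710)*(-1/398255) + 270505*288 = ((1/710)*353)*(-1/398255) + 77905440 = (353/710)*(-1/398255) + 77905440 = -353/282761050 + 77905440 = 22028624015111647/282761050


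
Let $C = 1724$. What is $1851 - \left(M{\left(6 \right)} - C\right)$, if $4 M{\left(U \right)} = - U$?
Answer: $\frac{7153}{2} \approx 3576.5$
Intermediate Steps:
$M{\left(U \right)} = - \frac{U}{4}$ ($M{\left(U \right)} = \frac{\left(-1\right) U}{4} = - \frac{U}{4}$)
$1851 - \left(M{\left(6 \right)} - C\right) = 1851 - \left(\left(- \frac{1}{4}\right) 6 - 1724\right) = 1851 - \left(- \frac{3}{2} - 1724\right) = 1851 - - \frac{3451}{2} = 1851 + \frac{3451}{2} = \frac{7153}{2}$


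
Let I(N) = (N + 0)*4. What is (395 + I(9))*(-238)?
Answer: -102578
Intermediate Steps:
I(N) = 4*N (I(N) = N*4 = 4*N)
(395 + I(9))*(-238) = (395 + 4*9)*(-238) = (395 + 36)*(-238) = 431*(-238) = -102578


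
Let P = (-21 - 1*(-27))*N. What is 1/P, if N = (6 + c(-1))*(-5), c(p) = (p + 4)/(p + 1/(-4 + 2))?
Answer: -1/120 ≈ -0.0083333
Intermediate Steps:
c(p) = (4 + p)/(-1/2 + p) (c(p) = (4 + p)/(p + 1/(-2)) = (4 + p)/(p - 1/2) = (4 + p)/(-1/2 + p))
N = -20 (N = (6 + 2*(4 - 1)/(-1 + 2*(-1)))*(-5) = (6 + 2*3/(-1 - 2))*(-5) = (6 + 2*3/(-3))*(-5) = (6 + 2*(-1/3)*3)*(-5) = (6 - 2)*(-5) = 4*(-5) = -20)
P = -120 (P = (-21 - 1*(-27))*(-20) = (-21 + 27)*(-20) = 6*(-20) = -120)
1/P = 1/(-120) = -1/120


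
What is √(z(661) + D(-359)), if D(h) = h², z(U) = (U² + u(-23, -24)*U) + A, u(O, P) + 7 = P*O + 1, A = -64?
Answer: 2*√231661 ≈ 962.62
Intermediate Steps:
u(O, P) = -6 + O*P (u(O, P) = -7 + (P*O + 1) = -7 + (O*P + 1) = -7 + (1 + O*P) = -6 + O*P)
z(U) = -64 + U² + 546*U (z(U) = (U² + (-6 - 23*(-24))*U) - 64 = (U² + (-6 + 552)*U) - 64 = (U² + 546*U) - 64 = -64 + U² + 546*U)
√(z(661) + D(-359)) = √((-64 + 661² + 546*661) + (-359)²) = √((-64 + 436921 + 360906) + 128881) = √(797763 + 128881) = √926644 = 2*√231661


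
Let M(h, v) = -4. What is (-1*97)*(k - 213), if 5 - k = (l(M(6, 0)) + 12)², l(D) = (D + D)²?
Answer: 580448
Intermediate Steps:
l(D) = 4*D² (l(D) = (2*D)² = 4*D²)
k = -5771 (k = 5 - (4*(-4)² + 12)² = 5 - (4*16 + 12)² = 5 - (64 + 12)² = 5 - 1*76² = 5 - 1*5776 = 5 - 5776 = -5771)
(-1*97)*(k - 213) = (-1*97)*(-5771 - 213) = -97*(-5984) = 580448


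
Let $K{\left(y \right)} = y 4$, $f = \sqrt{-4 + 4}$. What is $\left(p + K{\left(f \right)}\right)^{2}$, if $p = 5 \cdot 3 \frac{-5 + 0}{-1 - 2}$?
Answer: $625$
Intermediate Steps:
$f = 0$ ($f = \sqrt{0} = 0$)
$K{\left(y \right)} = 4 y$
$p = 25$ ($p = 15 \left(- \frac{5}{-3}\right) = 15 \left(\left(-5\right) \left(- \frac{1}{3}\right)\right) = 15 \cdot \frac{5}{3} = 25$)
$\left(p + K{\left(f \right)}\right)^{2} = \left(25 + 4 \cdot 0\right)^{2} = \left(25 + 0\right)^{2} = 25^{2} = 625$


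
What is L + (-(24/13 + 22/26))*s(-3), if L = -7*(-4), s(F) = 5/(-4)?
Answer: 1631/52 ≈ 31.365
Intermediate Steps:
s(F) = -5/4 (s(F) = 5*(-1/4) = -5/4)
L = 28
L + (-(24/13 + 22/26))*s(-3) = 28 - (24/13 + 22/26)*(-5/4) = 28 - (24*(1/13) + 22*(1/26))*(-5/4) = 28 - (24/13 + 11/13)*(-5/4) = 28 - 1*35/13*(-5/4) = 28 - 35/13*(-5/4) = 28 + 175/52 = 1631/52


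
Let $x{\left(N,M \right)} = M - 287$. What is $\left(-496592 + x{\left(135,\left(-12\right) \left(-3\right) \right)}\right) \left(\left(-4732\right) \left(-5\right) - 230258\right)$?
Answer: $102646770114$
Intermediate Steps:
$x{\left(N,M \right)} = -287 + M$ ($x{\left(N,M \right)} = M - 287 = -287 + M$)
$\left(-496592 + x{\left(135,\left(-12\right) \left(-3\right) \right)}\right) \left(\left(-4732\right) \left(-5\right) - 230258\right) = \left(-496592 - 251\right) \left(\left(-4732\right) \left(-5\right) - 230258\right) = \left(-496592 + \left(-287 + 36\right)\right) \left(23660 - 230258\right) = \left(-496592 - 251\right) \left(-206598\right) = \left(-496843\right) \left(-206598\right) = 102646770114$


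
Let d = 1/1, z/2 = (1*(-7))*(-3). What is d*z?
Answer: 42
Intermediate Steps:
z = 42 (z = 2*((1*(-7))*(-3)) = 2*(-7*(-3)) = 2*21 = 42)
d = 1
d*z = 1*42 = 42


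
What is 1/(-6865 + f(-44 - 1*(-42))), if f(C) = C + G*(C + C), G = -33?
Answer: -1/6735 ≈ -0.00014848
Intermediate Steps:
f(C) = -65*C (f(C) = C - 33*(C + C) = C - 66*C = -65*C)
1/(-6865 + f(-44 - 1*(-42))) = 1/(-6865 - 65*(-44 - 1*(-42))) = 1/(-6865 - 65*(-44 + 42)) = 1/(-6865 - 65*(-2)) = 1/(-6865 + 130) = 1/(-6735) = -1/6735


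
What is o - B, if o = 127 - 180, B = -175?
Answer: 122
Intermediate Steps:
o = -53
o - B = -53 - 1*(-175) = -53 + 175 = 122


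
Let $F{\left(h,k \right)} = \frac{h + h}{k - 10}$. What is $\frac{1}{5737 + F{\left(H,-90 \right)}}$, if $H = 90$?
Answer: $\frac{5}{28676} \approx 0.00017436$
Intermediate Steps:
$F{\left(h,k \right)} = \frac{2 h}{-10 + k}$
$\frac{1}{5737 + F{\left(H,-90 \right)}} = \frac{1}{5737 + 2 \cdot 90 \frac{1}{-10 - 90}} = \frac{1}{5737 + 2 \cdot 90 \frac{1}{-100}} = \frac{1}{5737 + 2 \cdot 90 \left(- \frac{1}{100}\right)} = \frac{1}{5737 - \frac{9}{5}} = \frac{1}{\frac{28676}{5}} = \frac{5}{28676}$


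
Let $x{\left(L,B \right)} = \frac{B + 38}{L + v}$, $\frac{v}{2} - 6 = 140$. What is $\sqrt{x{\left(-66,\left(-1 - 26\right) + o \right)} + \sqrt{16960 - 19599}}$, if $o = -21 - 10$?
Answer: $\frac{\sqrt{-1130 + 12769 i \sqrt{2639}}}{113} \approx 5.0637 + 5.0725 i$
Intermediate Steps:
$o = -31$
$v = 292$ ($v = 12 + 2 \cdot 140 = 12 + 280 = 292$)
$x{\left(L,B \right)} = \frac{38 + B}{292 + L}$ ($x{\left(L,B \right)} = \frac{B + 38}{L + 292} = \frac{38 + B}{292 + L}$)
$\sqrt{x{\left(-66,\left(-1 - 26\right) + o \right)} + \sqrt{16960 - 19599}} = \sqrt{\frac{38 - 58}{292 - 66} + \sqrt{16960 - 19599}} = \sqrt{\frac{38 - 58}{226} + \sqrt{-2639}} = \sqrt{\frac{38 - 58}{226} + i \sqrt{2639}} = \sqrt{\frac{1}{226} \left(-20\right) + i \sqrt{2639}} = \sqrt{- \frac{10}{113} + i \sqrt{2639}}$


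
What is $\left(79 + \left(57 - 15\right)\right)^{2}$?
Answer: $14641$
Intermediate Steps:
$\left(79 + \left(57 - 15\right)\right)^{2} = \left(79 + 42\right)^{2} = 121^{2} = 14641$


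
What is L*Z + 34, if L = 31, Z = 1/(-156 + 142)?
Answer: 445/14 ≈ 31.786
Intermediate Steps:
Z = -1/14 (Z = 1/(-14) = -1/14 ≈ -0.071429)
L*Z + 34 = 31*(-1/14) + 34 = -31/14 + 34 = 445/14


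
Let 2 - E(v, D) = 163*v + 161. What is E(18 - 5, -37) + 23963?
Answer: 21685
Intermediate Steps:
E(v, D) = -159 - 163*v (E(v, D) = 2 - (163*v + 161) = 2 - (161 + 163*v) = 2 + (-161 - 163*v) = -159 - 163*v)
E(18 - 5, -37) + 23963 = (-159 - 163*(18 - 5)) + 23963 = (-159 - 163*13) + 23963 = (-159 - 2119) + 23963 = -2278 + 23963 = 21685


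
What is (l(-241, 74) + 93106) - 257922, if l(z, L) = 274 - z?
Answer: -164301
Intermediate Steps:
(l(-241, 74) + 93106) - 257922 = ((274 - 1*(-241)) + 93106) - 257922 = ((274 + 241) + 93106) - 257922 = (515 + 93106) - 257922 = 93621 - 257922 = -164301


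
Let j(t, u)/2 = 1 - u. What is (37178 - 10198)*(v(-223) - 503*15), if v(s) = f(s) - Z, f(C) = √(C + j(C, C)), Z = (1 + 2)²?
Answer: -203402220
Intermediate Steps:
j(t, u) = 2 - 2*u (j(t, u) = 2*(1 - u) = 2 - 2*u)
Z = 9 (Z = 3² = 9)
f(C) = √(2 - C) (f(C) = √(C + (2 - 2*C)) = √(2 - C))
v(s) = -9 + √(2 - s) (v(s) = √(2 - s) - 1*9 = √(2 - s) - 9 = -9 + √(2 - s))
(37178 - 10198)*(v(-223) - 503*15) = (37178 - 10198)*((-9 + √(2 - 1*(-223))) - 503*15) = 26980*((-9 + √(2 + 223)) - 7545) = 26980*((-9 + √225) - 7545) = 26980*((-9 + 15) - 7545) = 26980*(6 - 7545) = 26980*(-7539) = -203402220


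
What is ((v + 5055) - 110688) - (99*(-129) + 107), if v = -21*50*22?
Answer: -116069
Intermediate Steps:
v = -23100 (v = -1050*22 = -23100)
((v + 5055) - 110688) - (99*(-129) + 107) = ((-23100 + 5055) - 110688) - (99*(-129) + 107) = (-18045 - 110688) - (-12771 + 107) = -128733 - 1*(-12664) = -128733 + 12664 = -116069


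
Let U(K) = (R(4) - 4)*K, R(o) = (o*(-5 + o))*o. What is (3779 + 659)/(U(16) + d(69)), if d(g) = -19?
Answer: -4438/339 ≈ -13.091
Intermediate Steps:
R(o) = o²*(-5 + o)
U(K) = -20*K (U(K) = (4²*(-5 + 4) - 4)*K = (16*(-1) - 4)*K = (-16 - 4)*K = -20*K)
(3779 + 659)/(U(16) + d(69)) = (3779 + 659)/(-20*16 - 19) = 4438/(-320 - 19) = 4438/(-339) = 4438*(-1/339) = -4438/339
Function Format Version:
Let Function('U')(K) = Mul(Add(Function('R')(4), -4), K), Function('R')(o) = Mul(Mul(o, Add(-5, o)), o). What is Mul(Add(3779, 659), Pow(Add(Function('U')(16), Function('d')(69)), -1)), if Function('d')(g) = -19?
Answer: Rational(-4438, 339) ≈ -13.091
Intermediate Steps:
Function('R')(o) = Mul(Pow(o, 2), Add(-5, o))
Function('U')(K) = Mul(-20, K) (Function('U')(K) = Mul(Add(Mul(Pow(4, 2), Add(-5, 4)), -4), K) = Mul(Add(Mul(16, -1), -4), K) = Mul(Add(-16, -4), K) = Mul(-20, K))
Mul(Add(3779, 659), Pow(Add(Function('U')(16), Function('d')(69)), -1)) = Mul(Add(3779, 659), Pow(Add(Mul(-20, 16), -19), -1)) = Mul(4438, Pow(Add(-320, -19), -1)) = Mul(4438, Pow(-339, -1)) = Mul(4438, Rational(-1, 339)) = Rational(-4438, 339)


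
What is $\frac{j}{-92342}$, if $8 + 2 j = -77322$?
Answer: $\frac{38665}{92342} \approx 0.41872$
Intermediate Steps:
$j = -38665$ ($j = -4 + \frac{1}{2} \left(-77322\right) = -4 - 38661 = -38665$)
$\frac{j}{-92342} = - \frac{38665}{-92342} = \left(-38665\right) \left(- \frac{1}{92342}\right) = \frac{38665}{92342}$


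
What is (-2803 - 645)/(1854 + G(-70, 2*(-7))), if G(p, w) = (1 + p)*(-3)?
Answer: -3448/2061 ≈ -1.6730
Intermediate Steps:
G(p, w) = -3 - 3*p
(-2803 - 645)/(1854 + G(-70, 2*(-7))) = (-2803 - 645)/(1854 + (-3 - 3*(-70))) = -3448/(1854 + (-3 + 210)) = -3448/(1854 + 207) = -3448/2061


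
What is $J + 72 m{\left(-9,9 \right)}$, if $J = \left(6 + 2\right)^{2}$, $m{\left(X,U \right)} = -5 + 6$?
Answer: $136$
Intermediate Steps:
$m{\left(X,U \right)} = 1$
$J = 64$ ($J = 8^{2} = 64$)
$J + 72 m{\left(-9,9 \right)} = 64 + 72 \cdot 1 = 64 + 72 = 136$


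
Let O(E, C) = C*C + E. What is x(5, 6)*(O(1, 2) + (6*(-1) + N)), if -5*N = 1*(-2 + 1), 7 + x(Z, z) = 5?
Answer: 8/5 ≈ 1.6000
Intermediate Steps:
x(Z, z) = -2 (x(Z, z) = -7 + 5 = -2)
N = ⅕ (N = -(-2 + 1)/5 = -(-1)/5 = -⅕*(-1) = ⅕ ≈ 0.20000)
O(E, C) = E + C² (O(E, C) = C² + E = E + C²)
x(5, 6)*(O(1, 2) + (6*(-1) + N)) = -2*((1 + 2²) + (6*(-1) + ⅕)) = -2*((1 + 4) + (-6 + ⅕)) = -2*(5 - 29/5) = -2*(-⅘) = 8/5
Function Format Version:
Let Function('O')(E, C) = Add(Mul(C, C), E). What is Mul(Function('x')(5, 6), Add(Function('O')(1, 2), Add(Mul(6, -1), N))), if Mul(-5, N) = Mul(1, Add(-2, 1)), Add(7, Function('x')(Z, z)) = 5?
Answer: Rational(8, 5) ≈ 1.6000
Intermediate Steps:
Function('x')(Z, z) = -2 (Function('x')(Z, z) = Add(-7, 5) = -2)
N = Rational(1, 5) (N = Mul(Rational(-1, 5), Mul(1, Add(-2, 1))) = Mul(Rational(-1, 5), Mul(1, -1)) = Mul(Rational(-1, 5), -1) = Rational(1, 5) ≈ 0.20000)
Function('O')(E, C) = Add(E, Pow(C, 2)) (Function('O')(E, C) = Add(Pow(C, 2), E) = Add(E, Pow(C, 2)))
Mul(Function('x')(5, 6), Add(Function('O')(1, 2), Add(Mul(6, -1), N))) = Mul(-2, Add(Add(1, Pow(2, 2)), Add(Mul(6, -1), Rational(1, 5)))) = Mul(-2, Add(Add(1, 4), Add(-6, Rational(1, 5)))) = Mul(-2, Add(5, Rational(-29, 5))) = Mul(-2, Rational(-4, 5)) = Rational(8, 5)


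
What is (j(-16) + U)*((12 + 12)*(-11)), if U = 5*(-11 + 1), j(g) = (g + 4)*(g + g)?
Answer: -88176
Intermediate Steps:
j(g) = 2*g*(4 + g) (j(g) = (4 + g)*(2*g) = 2*g*(4 + g))
U = -50 (U = 5*(-10) = -50)
(j(-16) + U)*((12 + 12)*(-11)) = (2*(-16)*(4 - 16) - 50)*((12 + 12)*(-11)) = (2*(-16)*(-12) - 50)*(24*(-11)) = (384 - 50)*(-264) = 334*(-264) = -88176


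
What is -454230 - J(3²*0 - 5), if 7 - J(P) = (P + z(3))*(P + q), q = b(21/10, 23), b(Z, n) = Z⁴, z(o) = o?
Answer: -2271329481/5000 ≈ -4.5427e+5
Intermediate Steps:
q = 194481/10000 (q = (21/10)⁴ = 194481/10000 ≈ 19.448)
J(P) = 7 - (3 + P)*(194481/10000 + P) (J(P) = 7 - (P + 3)*(P + 194481/10000) = 7 - (3 + P)*(194481/10000 + P))
-454230 - J(3²*0 - 5) = -454230 - (-513443/10000 - (3²*0 - 5)² - 224481*(3²*0 - 5)/10000) = -454230 - (-513443/10000 - (9*0 - 5)² - 224481*(9*0 - 5)/10000) = -454230 - (-513443/10000 - (0 - 5)² - 224481*(0 - 5)/10000) = -454230 - (-513443/10000 - 1*(-5)² - 224481/10000*(-5)) = -454230 - (-513443/10000 - 1*25 + 224481/2000) = -454230 - (-513443/10000 - 25 + 224481/2000) = -454230 - 1*179481/5000 = -454230 - 179481/5000 = -2271329481/5000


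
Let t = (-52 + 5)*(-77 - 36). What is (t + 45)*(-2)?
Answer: -10712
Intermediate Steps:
t = 5311 (t = -47*(-113) = 5311)
(t + 45)*(-2) = (5311 + 45)*(-2) = 5356*(-2) = -10712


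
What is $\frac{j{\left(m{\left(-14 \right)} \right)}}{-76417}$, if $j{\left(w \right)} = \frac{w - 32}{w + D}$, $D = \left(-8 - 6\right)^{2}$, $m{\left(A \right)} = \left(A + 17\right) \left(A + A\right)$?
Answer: $\frac{29}{2139676} \approx 1.3553 \cdot 10^{-5}$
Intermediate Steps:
$m{\left(A \right)} = 2 A \left(17 + A\right)$ ($m{\left(A \right)} = \left(17 + A\right) 2 A = 2 A \left(17 + A\right)$)
$D = 196$ ($D = \left(-14\right)^{2} = 196$)
$j{\left(w \right)} = \frac{-32 + w}{196 + w}$ ($j{\left(w \right)} = \frac{w - 32}{w + 196} = \frac{-32 + w}{196 + w}$)
$\frac{j{\left(m{\left(-14 \right)} \right)}}{-76417} = \frac{\frac{1}{196 + 2 \left(-14\right) \left(17 - 14\right)} \left(-32 + 2 \left(-14\right) \left(17 - 14\right)\right)}{-76417} = \frac{-32 + 2 \left(-14\right) 3}{196 + 2 \left(-14\right) 3} \left(- \frac{1}{76417}\right) = \frac{-32 - 84}{196 - 84} \left(- \frac{1}{76417}\right) = \frac{1}{112} \left(-116\right) \left(- \frac{1}{76417}\right) = \left(- \frac{29}{28}\right) \left(- \frac{1}{76417}\right) = \frac{29}{2139676}$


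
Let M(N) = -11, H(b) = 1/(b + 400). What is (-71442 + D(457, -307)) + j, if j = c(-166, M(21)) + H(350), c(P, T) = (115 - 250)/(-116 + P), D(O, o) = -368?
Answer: -1265642789/17625 ≈ -71810.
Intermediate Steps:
H(b) = 1/(400 + b)
c(P, T) = -135/(-116 + P)
j = 8461/17625 (j = -135/(-116 - 166) + 1/(400 + 350) = -135/(-282) + 1/750 = -135*(-1/282) + 1/750 = 45/94 + 1/750 = 8461/17625 ≈ 0.48006)
(-71442 + D(457, -307)) + j = (-71442 - 368) + 8461/17625 = -71810 + 8461/17625 = -1265642789/17625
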